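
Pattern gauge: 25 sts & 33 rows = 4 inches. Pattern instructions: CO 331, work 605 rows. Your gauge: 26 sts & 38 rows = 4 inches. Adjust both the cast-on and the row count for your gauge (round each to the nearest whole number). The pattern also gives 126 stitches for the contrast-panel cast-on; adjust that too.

Stitches: 331 × 26/25 = 344.24 → 344.
Rows: 605 × 38/33 = 696.67 → 697.
contrast-panel cast-on: 126 × 26/25 = 131.04 → 131.

Cast on 344 stitches; work 697 rows; contrast-panel cast-on 131 stitches.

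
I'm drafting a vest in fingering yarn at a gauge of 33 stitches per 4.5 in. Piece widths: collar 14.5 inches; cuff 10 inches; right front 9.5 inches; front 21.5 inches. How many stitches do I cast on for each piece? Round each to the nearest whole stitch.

Rate = 33/4.5 = 7.333 sts per in.
collar: 14.5 × 7.333 = 106.33 → 106.
cuff: 10 × 7.333 = 73.33 → 73.
right front: 9.5 × 7.333 = 69.67 → 70.
front: 21.5 × 7.333 = 157.67 → 158.

collar 106; cuff 73; right front 70; front 158.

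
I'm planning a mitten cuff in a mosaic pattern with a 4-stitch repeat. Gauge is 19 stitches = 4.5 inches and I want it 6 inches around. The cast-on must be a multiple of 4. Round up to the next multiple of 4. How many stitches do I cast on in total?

19 / 4.5 = 4.222 sts per inch.
6 × 4.222 = 25.33 sts.
Next multiple of 4: 28.

28 stitches.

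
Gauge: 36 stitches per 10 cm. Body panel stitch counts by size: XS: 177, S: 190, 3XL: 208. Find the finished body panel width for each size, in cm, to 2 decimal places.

36/10 = 3.6 sts per cm.
XS: 177 / 3.6 = 49.167 → 49.17 cm.
S: 190 / 3.6 = 52.778 → 52.78 cm.
3XL: 208 / 3.6 = 57.778 → 57.78 cm.

XS 49.17 cm; S 52.78 cm; 3XL 57.78 cm.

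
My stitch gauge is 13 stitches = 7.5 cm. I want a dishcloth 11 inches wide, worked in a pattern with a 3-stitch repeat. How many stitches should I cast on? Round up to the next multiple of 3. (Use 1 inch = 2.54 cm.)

11 in = 11 × 2.54 = 27.94 cm.
13 / 7.5 = 1.733 sts/cm.
27.94 × 1.733 = 48.43 sts.
→ 51.

Cast on 51 stitches.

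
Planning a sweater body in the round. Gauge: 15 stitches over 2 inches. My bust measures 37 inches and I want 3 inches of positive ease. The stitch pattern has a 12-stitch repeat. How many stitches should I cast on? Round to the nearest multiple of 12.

Cast on 300 stitches.

Finished = 37 + 3 = 40 inches.
15 / 2 = 7.5 sts/in.
40 × 7.5 = 300.00 sts.
Nearest multiple of 12: 300.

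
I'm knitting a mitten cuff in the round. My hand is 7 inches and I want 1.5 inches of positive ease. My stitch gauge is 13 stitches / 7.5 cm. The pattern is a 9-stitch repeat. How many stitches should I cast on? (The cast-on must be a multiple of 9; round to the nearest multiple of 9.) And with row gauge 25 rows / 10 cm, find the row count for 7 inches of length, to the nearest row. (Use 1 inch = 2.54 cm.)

Finished = 7 + 1.5 = 8.5 inches.
8.5 inches × 2.54 = 21.59 cm.
13/7.5 = 1.733 sts per cm; 21.59 × 1.733 = 37.42 sts.
Nearest multiple of 9 → 36.
7 inches = 17.78 cm; × 2.5 = 44.45 → 44 rows.

Cast on 36 stitches; work 44 rows.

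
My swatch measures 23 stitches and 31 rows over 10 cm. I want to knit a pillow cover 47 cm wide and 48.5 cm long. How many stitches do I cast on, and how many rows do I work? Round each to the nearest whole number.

Cast on 108 stitches and work 150 rows.

Stitch gauge = 23/10 = 2.3 sts/cm; 47 × 2.3 = 108.10 → 108 sts.
Row gauge = 31/10 = 3.1 rows/cm; 48.5 × 3.1 = 150.35 → 150 rows.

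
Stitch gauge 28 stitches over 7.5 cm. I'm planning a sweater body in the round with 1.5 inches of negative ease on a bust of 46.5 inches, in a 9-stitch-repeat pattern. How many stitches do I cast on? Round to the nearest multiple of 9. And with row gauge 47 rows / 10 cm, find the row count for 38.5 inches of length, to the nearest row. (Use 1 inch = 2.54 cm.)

Cast on 423 stitches; work 460 rows.

Finished = 46.5 − 1.5 = 45 inches.
45 inches × 2.54 = 114.30 cm.
28/7.5 = 3.733 sts per cm; 114.30 × 3.733 = 426.72 sts.
Nearest multiple of 9 → 423.
38.5 inches = 97.79 cm; × 4.7 = 459.61 → 460 rows.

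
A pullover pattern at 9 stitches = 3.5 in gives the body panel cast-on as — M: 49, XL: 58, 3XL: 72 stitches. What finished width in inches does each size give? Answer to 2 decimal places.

M 19.06 inches; XL 22.56 inches; 3XL 28.00 inches.

9/3.5 = 2.571 sts per in.
M: 49 / 2.571 = 19.056 → 19.06 in.
XL: 58 / 2.571 = 22.556 → 22.56 in.
3XL: 72 / 2.571 = 28.000 → 28.00 in.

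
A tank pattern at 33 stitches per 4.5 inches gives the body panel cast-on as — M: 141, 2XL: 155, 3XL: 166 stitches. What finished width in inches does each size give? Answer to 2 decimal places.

M 19.23 inches; 2XL 21.14 inches; 3XL 22.64 inches.

33/4.5 = 7.333 sts per in.
M: 141 / 7.333 = 19.227 → 19.23 in.
2XL: 155 / 7.333 = 21.136 → 21.14 in.
3XL: 166 / 7.333 = 22.636 → 22.64 in.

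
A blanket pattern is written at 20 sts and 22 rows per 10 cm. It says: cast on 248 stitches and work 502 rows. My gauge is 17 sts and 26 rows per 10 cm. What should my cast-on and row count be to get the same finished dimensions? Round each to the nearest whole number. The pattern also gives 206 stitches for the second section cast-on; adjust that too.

Cast on 211 stitches; work 593 rows; second section cast-on 175 stitches.

Stitches: 248 × 17/20 = 210.80 → 211.
Rows: 502 × 26/22 = 593.27 → 593.
second section cast-on: 206 × 17/20 = 175.10 → 175.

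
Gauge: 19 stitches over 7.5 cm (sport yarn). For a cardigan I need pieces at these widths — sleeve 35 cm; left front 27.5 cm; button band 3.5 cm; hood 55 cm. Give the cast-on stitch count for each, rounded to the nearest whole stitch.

Rate = 19/7.5 = 2.533 sts per cm.
sleeve: 35 × 2.533 = 88.67 → 89.
left front: 27.5 × 2.533 = 69.67 → 70.
button band: 3.5 × 2.533 = 8.87 → 9.
hood: 55 × 2.533 = 139.33 → 139.

sleeve 89; left front 70; button band 9; hood 139.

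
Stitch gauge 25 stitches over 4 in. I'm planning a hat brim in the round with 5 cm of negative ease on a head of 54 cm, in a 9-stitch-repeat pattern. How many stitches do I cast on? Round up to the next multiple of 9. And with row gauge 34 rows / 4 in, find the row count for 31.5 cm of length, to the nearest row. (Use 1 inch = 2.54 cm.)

Cast on 126 stitches; work 105 rows.

Finished = 54 − 5 = 49 cm.
49 cm × 1/2.54 = 19.29 inches.
25/4 = 6.25 sts per in; 19.29 × 6.25 = 120.57 sts.
Next multiple of 9 → 126.
31.5 cm = 12.40 inches; × 8.5 = 105.41 → 105 rows.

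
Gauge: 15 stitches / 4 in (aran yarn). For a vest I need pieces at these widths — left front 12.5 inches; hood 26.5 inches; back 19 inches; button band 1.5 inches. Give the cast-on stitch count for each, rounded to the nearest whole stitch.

Rate = 15/4 = 3.75 sts per in.
left front: 12.5 × 3.75 = 46.88 → 47.
hood: 26.5 × 3.75 = 99.38 → 99.
back: 19 × 3.75 = 71.25 → 71.
button band: 1.5 × 3.75 = 5.62 → 6.

left front 47; hood 99; back 71; button band 6.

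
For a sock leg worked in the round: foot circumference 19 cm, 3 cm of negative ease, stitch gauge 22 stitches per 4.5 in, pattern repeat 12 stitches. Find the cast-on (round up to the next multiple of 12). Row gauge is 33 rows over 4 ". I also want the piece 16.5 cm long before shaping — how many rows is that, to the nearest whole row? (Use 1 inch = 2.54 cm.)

Finished = 19 − 3 = 16 cm.
16 cm × 1/2.54 = 6.30 inches.
22/4.5 = 4.889 sts per in; 6.30 × 4.889 = 30.80 sts.
Next multiple of 12 → 36.
16.5 cm = 6.50 inches; × 8.25 = 53.59 → 54 rows.

Cast on 36 stitches; work 54 rows.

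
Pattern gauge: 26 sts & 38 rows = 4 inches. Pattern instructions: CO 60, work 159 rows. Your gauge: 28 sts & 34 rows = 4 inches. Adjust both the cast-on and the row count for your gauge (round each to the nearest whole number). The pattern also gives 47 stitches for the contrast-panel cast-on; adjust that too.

Cast on 65 stitches; work 142 rows; contrast-panel cast-on 51 stitches.

Stitches: 60 × 28/26 = 64.62 → 65.
Rows: 159 × 34/38 = 142.26 → 142.
contrast-panel cast-on: 47 × 28/26 = 50.62 → 51.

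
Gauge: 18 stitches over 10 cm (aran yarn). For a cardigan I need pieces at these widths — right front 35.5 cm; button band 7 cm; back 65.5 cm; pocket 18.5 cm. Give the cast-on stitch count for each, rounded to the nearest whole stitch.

right front 64; button band 13; back 118; pocket 33.

Rate = 18/10 = 1.8 sts per cm.
right front: 35.5 × 1.8 = 63.90 → 64.
button band: 7 × 1.8 = 12.60 → 13.
back: 65.5 × 1.8 = 117.90 → 118.
pocket: 18.5 × 1.8 = 33.30 → 33.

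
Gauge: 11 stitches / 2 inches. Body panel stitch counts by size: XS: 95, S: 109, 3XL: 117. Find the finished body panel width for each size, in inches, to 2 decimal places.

11/2 = 5.5 sts per in.
XS: 95 / 5.5 = 17.273 → 17.27 in.
S: 109 / 5.5 = 19.818 → 19.82 in.
3XL: 117 / 5.5 = 21.273 → 21.27 in.

XS 17.27 inches; S 19.82 inches; 3XL 21.27 inches.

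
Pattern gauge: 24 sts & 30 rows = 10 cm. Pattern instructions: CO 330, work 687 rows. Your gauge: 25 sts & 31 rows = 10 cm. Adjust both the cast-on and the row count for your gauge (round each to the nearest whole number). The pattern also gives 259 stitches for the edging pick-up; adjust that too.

Cast on 344 stitches; work 710 rows; edging pick-up 270 stitches.

Stitches: 330 × 25/24 = 343.75 → 344.
Rows: 687 × 31/30 = 709.90 → 710.
edging pick-up: 259 × 25/24 = 269.79 → 270.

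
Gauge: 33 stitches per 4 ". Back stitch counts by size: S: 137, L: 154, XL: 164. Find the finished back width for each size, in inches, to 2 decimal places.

33/4 = 8.25 sts per in.
S: 137 / 8.25 = 16.606 → 16.61 in.
L: 154 / 8.25 = 18.667 → 18.67 in.
XL: 164 / 8.25 = 19.879 → 19.88 in.

S 16.61 inches; L 18.67 inches; XL 19.88 inches.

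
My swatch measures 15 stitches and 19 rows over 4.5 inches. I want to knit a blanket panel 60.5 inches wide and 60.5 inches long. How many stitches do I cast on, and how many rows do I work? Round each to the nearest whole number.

Cast on 202 stitches and work 255 rows.

Stitch gauge = 15/4.5 = 3.333 sts/in; 60.5 × 3.333 = 201.67 → 202 sts.
Row gauge = 19/4.5 = 4.222 rows/in; 60.5 × 4.222 = 255.44 → 255 rows.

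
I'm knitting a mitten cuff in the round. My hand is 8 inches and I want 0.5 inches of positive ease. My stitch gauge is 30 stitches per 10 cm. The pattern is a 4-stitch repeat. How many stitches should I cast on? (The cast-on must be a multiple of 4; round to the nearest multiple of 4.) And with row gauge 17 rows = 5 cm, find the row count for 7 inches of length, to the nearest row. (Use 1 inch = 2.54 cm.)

Finished = 8 + 0.5 = 8.5 inches.
8.5 inches × 2.54 = 21.59 cm.
30/10 = 3 sts per cm; 21.59 × 3 = 64.77 sts.
Nearest multiple of 4 → 64.
7 inches = 17.78 cm; × 3.4 = 60.45 → 60 rows.

Cast on 64 stitches; work 60 rows.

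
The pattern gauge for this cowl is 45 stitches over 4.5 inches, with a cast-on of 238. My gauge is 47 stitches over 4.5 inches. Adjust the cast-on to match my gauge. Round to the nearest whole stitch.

Cast on 249 stitches.

Scale factor = 47 / 45 = 1.044.
238 × 47 / 45 = 248.58 sts.
→ 249 sts.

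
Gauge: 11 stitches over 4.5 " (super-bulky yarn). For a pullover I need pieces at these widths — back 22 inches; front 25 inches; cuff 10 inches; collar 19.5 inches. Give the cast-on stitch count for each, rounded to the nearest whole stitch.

back 54; front 61; cuff 24; collar 48.

Rate = 11/4.5 = 2.444 sts per in.
back: 22 × 2.444 = 53.78 → 54.
front: 25 × 2.444 = 61.11 → 61.
cuff: 10 × 2.444 = 24.44 → 24.
collar: 19.5 × 2.444 = 47.67 → 48.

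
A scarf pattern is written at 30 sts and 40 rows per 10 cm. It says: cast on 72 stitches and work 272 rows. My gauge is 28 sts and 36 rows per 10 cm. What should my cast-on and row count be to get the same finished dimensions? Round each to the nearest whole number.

Cast on 67 stitches; work 245 rows.

Stitches: 72 × 28/30 = 67.20 → 67.
Rows: 272 × 36/40 = 244.80 → 245.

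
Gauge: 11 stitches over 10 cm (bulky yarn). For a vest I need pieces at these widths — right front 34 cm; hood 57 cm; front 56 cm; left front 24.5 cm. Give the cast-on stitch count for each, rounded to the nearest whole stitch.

Rate = 11/10 = 1.1 sts per cm.
right front: 34 × 1.1 = 37.40 → 37.
hood: 57 × 1.1 = 62.70 → 63.
front: 56 × 1.1 = 61.60 → 62.
left front: 24.5 × 1.1 = 26.95 → 27.

right front 37; hood 63; front 62; left front 27.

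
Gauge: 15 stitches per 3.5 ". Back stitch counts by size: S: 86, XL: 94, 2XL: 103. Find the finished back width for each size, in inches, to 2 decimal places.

15/3.5 = 4.286 sts per in.
S: 86 / 4.286 = 20.067 → 20.07 in.
XL: 94 / 4.286 = 21.933 → 21.93 in.
2XL: 103 / 4.286 = 24.033 → 24.03 in.

S 20.07 inches; XL 21.93 inches; 2XL 24.03 inches.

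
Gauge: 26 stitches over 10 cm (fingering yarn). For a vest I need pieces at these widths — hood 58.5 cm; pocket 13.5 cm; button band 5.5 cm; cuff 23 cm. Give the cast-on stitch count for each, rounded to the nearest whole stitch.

Rate = 26/10 = 2.6 sts per cm.
hood: 58.5 × 2.6 = 152.10 → 152.
pocket: 13.5 × 2.6 = 35.10 → 35.
button band: 5.5 × 2.6 = 14.30 → 14.
cuff: 23 × 2.6 = 59.80 → 60.

hood 152; pocket 35; button band 14; cuff 60.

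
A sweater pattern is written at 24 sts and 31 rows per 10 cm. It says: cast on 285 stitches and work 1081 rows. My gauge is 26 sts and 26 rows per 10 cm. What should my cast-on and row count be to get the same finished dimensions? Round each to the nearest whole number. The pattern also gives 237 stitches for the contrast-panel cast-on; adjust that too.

Stitches: 285 × 26/24 = 308.75 → 309.
Rows: 1081 × 26/31 = 906.65 → 907.
contrast-panel cast-on: 237 × 26/24 = 256.75 → 257.

Cast on 309 stitches; work 907 rows; contrast-panel cast-on 257 stitches.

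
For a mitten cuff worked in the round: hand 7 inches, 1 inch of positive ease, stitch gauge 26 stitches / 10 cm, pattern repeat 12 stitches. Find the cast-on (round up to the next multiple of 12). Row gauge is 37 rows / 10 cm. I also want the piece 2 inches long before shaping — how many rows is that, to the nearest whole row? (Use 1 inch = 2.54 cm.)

Cast on 60 stitches; work 19 rows.

Finished = 7 + 1 = 8 inches.
8 inches × 2.54 = 20.32 cm.
26/10 = 2.6 sts per cm; 20.32 × 2.6 = 52.83 sts.
Next multiple of 12 → 60.
2 inches = 5.08 cm; × 3.7 = 18.80 → 19 rows.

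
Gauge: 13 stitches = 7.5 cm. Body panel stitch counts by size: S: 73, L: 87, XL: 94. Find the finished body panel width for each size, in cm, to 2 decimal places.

S 42.12 cm; L 50.19 cm; XL 54.23 cm.

13/7.5 = 1.733 sts per cm.
S: 73 / 1.733 = 42.115 → 42.12 cm.
L: 87 / 1.733 = 50.192 → 50.19 cm.
XL: 94 / 1.733 = 54.231 → 54.23 cm.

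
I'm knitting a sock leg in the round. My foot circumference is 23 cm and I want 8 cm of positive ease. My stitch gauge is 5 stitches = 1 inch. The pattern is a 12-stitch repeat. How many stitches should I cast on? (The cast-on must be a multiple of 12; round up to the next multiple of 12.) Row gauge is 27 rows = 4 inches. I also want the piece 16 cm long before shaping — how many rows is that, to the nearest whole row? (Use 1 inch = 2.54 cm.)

Cast on 72 stitches; work 43 rows.

Finished = 23 + 8 = 31 cm.
31 cm × 1/2.54 = 12.20 inches.
5/1 = 5 sts per in; 12.20 × 5 = 61.02 sts.
Next multiple of 12 → 72.
16 cm = 6.30 inches; × 6.75 = 42.52 → 43 rows.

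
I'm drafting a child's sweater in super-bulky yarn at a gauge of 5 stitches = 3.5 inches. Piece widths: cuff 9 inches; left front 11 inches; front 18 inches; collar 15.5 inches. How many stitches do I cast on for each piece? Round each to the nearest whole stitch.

Rate = 5/3.5 = 1.429 sts per in.
cuff: 9 × 1.429 = 12.86 → 13.
left front: 11 × 1.429 = 15.71 → 16.
front: 18 × 1.429 = 25.71 → 26.
collar: 15.5 × 1.429 = 22.14 → 22.

cuff 13; left front 16; front 26; collar 22.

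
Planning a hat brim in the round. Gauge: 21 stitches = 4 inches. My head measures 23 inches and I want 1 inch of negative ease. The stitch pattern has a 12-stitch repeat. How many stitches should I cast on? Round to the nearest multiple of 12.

Finished = 23 − 1 = 22 inches.
21 / 4 = 5.25 sts/in.
22 × 5.25 = 115.50 sts.
Nearest multiple of 12: 120.

Cast on 120 stitches.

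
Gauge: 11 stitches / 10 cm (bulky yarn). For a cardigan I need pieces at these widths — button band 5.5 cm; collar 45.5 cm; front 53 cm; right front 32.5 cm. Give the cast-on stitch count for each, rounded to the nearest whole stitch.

button band 6; collar 50; front 58; right front 36.

Rate = 11/10 = 1.1 sts per cm.
button band: 5.5 × 1.1 = 6.05 → 6.
collar: 45.5 × 1.1 = 50.05 → 50.
front: 53 × 1.1 = 58.30 → 58.
right front: 32.5 × 1.1 = 35.75 → 36.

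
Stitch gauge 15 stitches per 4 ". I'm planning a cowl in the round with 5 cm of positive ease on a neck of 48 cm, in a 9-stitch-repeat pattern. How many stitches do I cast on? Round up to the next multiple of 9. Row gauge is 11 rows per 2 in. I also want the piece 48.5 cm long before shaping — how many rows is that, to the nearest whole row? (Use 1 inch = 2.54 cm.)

Cast on 81 stitches; work 105 rows.

Finished = 48 + 5 = 53 cm.
53 cm × 1/2.54 = 20.87 inches.
15/4 = 3.75 sts per in; 20.87 × 3.75 = 78.25 sts.
Next multiple of 9 → 81.
48.5 cm = 19.09 inches; × 5.5 = 105.02 → 105 rows.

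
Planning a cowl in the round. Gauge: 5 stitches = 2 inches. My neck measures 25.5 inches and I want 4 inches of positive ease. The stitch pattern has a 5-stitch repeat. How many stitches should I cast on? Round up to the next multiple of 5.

CO 75 sts.

Finished = 25.5 + 4 = 29.5 inches.
5 / 2 = 2.5 sts/in.
29.5 × 2.5 = 73.75 sts.
Next multiple of 5: 75.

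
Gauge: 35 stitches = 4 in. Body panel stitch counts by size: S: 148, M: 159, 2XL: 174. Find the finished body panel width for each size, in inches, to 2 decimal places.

S 16.91 inches; M 18.17 inches; 2XL 19.89 inches.

35/4 = 8.75 sts per in.
S: 148 / 8.75 = 16.914 → 16.91 in.
M: 159 / 8.75 = 18.171 → 18.17 in.
2XL: 174 / 8.75 = 19.886 → 19.89 in.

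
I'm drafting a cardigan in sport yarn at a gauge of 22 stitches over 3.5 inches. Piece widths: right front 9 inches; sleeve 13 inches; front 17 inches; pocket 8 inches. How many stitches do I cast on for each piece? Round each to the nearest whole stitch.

right front 57; sleeve 82; front 107; pocket 50.

Rate = 22/3.5 = 6.286 sts per in.
right front: 9 × 6.286 = 56.57 → 57.
sleeve: 13 × 6.286 = 81.71 → 82.
front: 17 × 6.286 = 106.86 → 107.
pocket: 8 × 6.286 = 50.29 → 50.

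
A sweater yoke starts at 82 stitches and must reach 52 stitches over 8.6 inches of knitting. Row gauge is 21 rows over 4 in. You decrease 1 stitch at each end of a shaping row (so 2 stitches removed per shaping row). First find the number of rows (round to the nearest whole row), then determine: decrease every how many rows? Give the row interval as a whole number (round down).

Rows = 8.6 × 5.25 = 45.1 → 45 rows.
Stitches to remove: 30 → 15 shaping rows (at 2 st each).
45 / 15 = 3.00 → every 3 rows.

Decrease every 3rd row.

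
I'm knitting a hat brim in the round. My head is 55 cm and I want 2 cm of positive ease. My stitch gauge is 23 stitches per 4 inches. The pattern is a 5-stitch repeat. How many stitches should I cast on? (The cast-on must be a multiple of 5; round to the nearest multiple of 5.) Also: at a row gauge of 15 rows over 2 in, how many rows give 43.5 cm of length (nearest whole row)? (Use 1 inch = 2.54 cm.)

Finished = 55 + 2 = 57 cm.
57 cm × 1/2.54 = 22.44 inches.
23/4 = 5.75 sts per in; 22.44 × 5.75 = 129.04 sts.
Nearest multiple of 5 → 130.
43.5 cm = 17.13 inches; × 7.5 = 128.44 → 128 rows.

Cast on 130 stitches; work 128 rows.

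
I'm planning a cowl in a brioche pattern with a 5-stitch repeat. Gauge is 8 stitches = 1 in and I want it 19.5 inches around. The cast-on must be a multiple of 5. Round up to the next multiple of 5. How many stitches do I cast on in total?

8 / 1 = 8 sts per inch.
19.5 × 8 = 156.00 sts.
Next multiple of 5: 160.

160 stitches.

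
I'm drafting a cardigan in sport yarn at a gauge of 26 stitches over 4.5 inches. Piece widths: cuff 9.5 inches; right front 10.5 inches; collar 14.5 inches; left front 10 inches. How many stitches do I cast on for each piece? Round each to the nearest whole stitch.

Rate = 26/4.5 = 5.778 sts per in.
cuff: 9.5 × 5.778 = 54.89 → 55.
right front: 10.5 × 5.778 = 60.67 → 61.
collar: 14.5 × 5.778 = 83.78 → 84.
left front: 10 × 5.778 = 57.78 → 58.

cuff 55; right front 61; collar 84; left front 58.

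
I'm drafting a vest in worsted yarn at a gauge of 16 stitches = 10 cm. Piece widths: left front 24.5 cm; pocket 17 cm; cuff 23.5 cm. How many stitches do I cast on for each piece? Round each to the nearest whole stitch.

left front 39; pocket 27; cuff 38.

Rate = 16/10 = 1.6 sts per cm.
left front: 24.5 × 1.6 = 39.20 → 39.
pocket: 17 × 1.6 = 27.20 → 27.
cuff: 23.5 × 1.6 = 37.60 → 38.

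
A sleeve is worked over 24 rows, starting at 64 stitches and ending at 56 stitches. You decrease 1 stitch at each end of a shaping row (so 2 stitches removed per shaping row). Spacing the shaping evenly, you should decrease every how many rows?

Decrease every 6th row.

Stitches to remove: |56 − 64| = 8.
Shaping rows needed: 8 / 2 = 4.
24 rows / 4 = every 6 rows.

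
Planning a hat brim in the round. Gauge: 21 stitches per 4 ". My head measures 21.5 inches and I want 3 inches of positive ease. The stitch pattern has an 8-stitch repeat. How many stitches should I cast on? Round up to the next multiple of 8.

Finished = 21.5 + 3 = 24.5 inches.
21 / 4 = 5.25 sts/in.
24.5 × 5.25 = 128.62 sts.
Next multiple of 8: 136.

136 stitches.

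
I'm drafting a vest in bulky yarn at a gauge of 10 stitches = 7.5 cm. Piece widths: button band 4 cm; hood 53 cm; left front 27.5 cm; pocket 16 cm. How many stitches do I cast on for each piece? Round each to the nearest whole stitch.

button band 5; hood 71; left front 37; pocket 21.

Rate = 10/7.5 = 1.333 sts per cm.
button band: 4 × 1.333 = 5.33 → 5.
hood: 53 × 1.333 = 70.67 → 71.
left front: 27.5 × 1.333 = 36.67 → 37.
pocket: 16 × 1.333 = 21.33 → 21.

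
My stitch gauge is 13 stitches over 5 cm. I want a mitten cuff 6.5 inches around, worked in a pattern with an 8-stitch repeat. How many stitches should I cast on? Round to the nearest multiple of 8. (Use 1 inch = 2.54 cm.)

40 stitches.

6.5 in = 6.5 × 2.54 = 16.51 cm.
13 / 5 = 2.6 sts/cm.
16.51 × 2.6 = 42.93 sts.
→ 40.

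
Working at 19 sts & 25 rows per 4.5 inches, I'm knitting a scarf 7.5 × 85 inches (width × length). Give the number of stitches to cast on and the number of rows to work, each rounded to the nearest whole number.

Cast on 32 stitches and work 472 rows.

Stitch gauge = 19/4.5 = 4.222 sts/in; 7.5 × 4.222 = 31.67 → 32 sts.
Row gauge = 25/4.5 = 5.556 rows/in; 85 × 5.556 = 472.22 → 472 rows.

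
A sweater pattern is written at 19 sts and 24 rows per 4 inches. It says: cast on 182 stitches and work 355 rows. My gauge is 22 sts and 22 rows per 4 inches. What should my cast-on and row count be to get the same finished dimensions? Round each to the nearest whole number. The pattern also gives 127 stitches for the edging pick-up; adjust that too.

Cast on 211 stitches; work 325 rows; edging pick-up 147 stitches.

Stitches: 182 × 22/19 = 210.74 → 211.
Rows: 355 × 22/24 = 325.42 → 325.
edging pick-up: 127 × 22/19 = 147.05 → 147.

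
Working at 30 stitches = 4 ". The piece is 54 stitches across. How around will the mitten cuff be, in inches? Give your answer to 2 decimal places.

30 stitches / 4 inch = 7.5 stitches per inch.
54 / 7.5 = 7.200 inches.

7.20 inches.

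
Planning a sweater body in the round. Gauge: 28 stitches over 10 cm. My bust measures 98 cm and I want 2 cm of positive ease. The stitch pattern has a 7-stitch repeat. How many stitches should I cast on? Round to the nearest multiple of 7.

Cast on 280 stitches.

Finished = 98 + 2 = 100 cm.
28 / 10 = 2.8 sts/cm.
100 × 2.8 = 280.00 sts.
Nearest multiple of 7: 280.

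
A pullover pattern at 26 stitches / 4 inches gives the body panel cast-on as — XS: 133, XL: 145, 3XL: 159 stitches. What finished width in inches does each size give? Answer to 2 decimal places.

26/4 = 6.5 sts per in.
XS: 133 / 6.5 = 20.462 → 20.46 in.
XL: 145 / 6.5 = 22.308 → 22.31 in.
3XL: 159 / 6.5 = 24.462 → 24.46 in.

XS 20.46 inches; XL 22.31 inches; 3XL 24.46 inches.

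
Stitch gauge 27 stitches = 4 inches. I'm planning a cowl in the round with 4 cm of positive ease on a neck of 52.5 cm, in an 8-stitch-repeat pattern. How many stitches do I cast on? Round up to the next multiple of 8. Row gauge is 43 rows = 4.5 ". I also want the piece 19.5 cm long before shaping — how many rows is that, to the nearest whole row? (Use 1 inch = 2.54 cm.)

Finished = 52.5 + 4 = 56.5 cm.
56.5 cm × 1/2.54 = 22.24 inches.
27/4 = 6.75 sts per in; 22.24 × 6.75 = 150.15 sts.
Next multiple of 8 → 152.
19.5 cm = 7.68 inches; × 9.556 = 73.36 → 73 rows.

Cast on 152 stitches; work 73 rows.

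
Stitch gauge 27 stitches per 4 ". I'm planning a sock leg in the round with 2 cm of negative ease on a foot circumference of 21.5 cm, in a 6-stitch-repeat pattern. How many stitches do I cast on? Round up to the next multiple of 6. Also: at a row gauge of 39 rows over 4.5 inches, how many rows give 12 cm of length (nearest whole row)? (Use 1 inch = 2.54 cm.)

Cast on 54 stitches; work 41 rows.

Finished = 21.5 − 2 = 19.5 cm.
19.5 cm × 1/2.54 = 7.68 inches.
27/4 = 6.75 sts per in; 7.68 × 6.75 = 51.82 sts.
Next multiple of 6 → 54.
12 cm = 4.72 inches; × 8.667 = 40.94 → 41 rows.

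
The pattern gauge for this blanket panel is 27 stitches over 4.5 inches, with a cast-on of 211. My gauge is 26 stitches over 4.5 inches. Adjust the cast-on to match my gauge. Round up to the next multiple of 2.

Cast on 204 stitches.

Scale factor = 26 / 27 = 0.963.
211 × 26 / 27 = 203.19 sts.
→ 204 sts.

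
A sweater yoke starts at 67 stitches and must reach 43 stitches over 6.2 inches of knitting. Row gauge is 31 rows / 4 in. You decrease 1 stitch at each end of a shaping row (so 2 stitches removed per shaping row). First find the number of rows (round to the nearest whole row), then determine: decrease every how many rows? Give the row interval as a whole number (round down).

Rows = 6.2 × 7.75 = 48.1 → 48 rows.
Stitches to remove: 24 → 12 shaping rows (at 2 st each).
48 / 12 = 4.00 → every 4 rows.

Decrease every 4th row.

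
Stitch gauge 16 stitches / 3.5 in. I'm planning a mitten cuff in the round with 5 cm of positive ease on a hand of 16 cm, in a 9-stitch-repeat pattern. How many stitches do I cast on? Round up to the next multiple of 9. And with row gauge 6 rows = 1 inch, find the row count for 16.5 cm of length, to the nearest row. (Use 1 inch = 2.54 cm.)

Finished = 16 + 5 = 21 cm.
21 cm × 1/2.54 = 8.27 inches.
16/3.5 = 4.571 sts per in; 8.27 × 4.571 = 37.80 sts.
Next multiple of 9 → 45.
16.5 cm = 6.50 inches; × 6 = 38.98 → 39 rows.

Cast on 45 stitches; work 39 rows.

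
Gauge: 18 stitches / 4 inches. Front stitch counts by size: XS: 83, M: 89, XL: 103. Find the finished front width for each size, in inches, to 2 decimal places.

XS 18.44 inches; M 19.78 inches; XL 22.89 inches.

18/4 = 4.5 sts per in.
XS: 83 / 4.5 = 18.444 → 18.44 in.
M: 89 / 4.5 = 19.778 → 19.78 in.
XL: 103 / 4.5 = 22.889 → 22.89 in.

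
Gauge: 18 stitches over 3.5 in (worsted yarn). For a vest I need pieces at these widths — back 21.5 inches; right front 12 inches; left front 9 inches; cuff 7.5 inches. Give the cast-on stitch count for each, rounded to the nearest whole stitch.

Rate = 18/3.5 = 5.143 sts per in.
back: 21.5 × 5.143 = 110.57 → 111.
right front: 12 × 5.143 = 61.71 → 62.
left front: 9 × 5.143 = 46.29 → 46.
cuff: 7.5 × 5.143 = 38.57 → 39.

back 111; right front 62; left front 46; cuff 39.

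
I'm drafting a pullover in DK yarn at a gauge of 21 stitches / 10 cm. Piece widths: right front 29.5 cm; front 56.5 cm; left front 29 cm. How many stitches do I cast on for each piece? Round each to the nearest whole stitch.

right front 62; front 119; left front 61.

Rate = 21/10 = 2.1 sts per cm.
right front: 29.5 × 2.1 = 61.95 → 62.
front: 56.5 × 2.1 = 118.65 → 119.
left front: 29 × 2.1 = 60.90 → 61.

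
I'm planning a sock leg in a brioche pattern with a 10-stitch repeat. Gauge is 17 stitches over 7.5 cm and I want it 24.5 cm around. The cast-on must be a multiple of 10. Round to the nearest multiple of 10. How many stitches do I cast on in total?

60 stitches.

17 / 7.5 = 2.267 sts per cm.
24.5 × 2.267 = 55.53 sts.
Nearest multiple of 10: 60.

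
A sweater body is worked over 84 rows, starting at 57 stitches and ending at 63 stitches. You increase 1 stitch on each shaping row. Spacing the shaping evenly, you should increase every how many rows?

Stitches to add: |63 − 57| = 6.
Shaping rows needed: 6 / 1 = 6.
84 rows / 6 = every 14 rows.

Increase every 14th row.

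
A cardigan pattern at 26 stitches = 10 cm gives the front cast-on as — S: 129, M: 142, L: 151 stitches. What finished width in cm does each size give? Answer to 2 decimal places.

S 49.62 cm; M 54.62 cm; L 58.08 cm.

26/10 = 2.6 sts per cm.
S: 129 / 2.6 = 49.615 → 49.62 cm.
M: 142 / 2.6 = 54.615 → 54.62 cm.
L: 151 / 2.6 = 58.077 → 58.08 cm.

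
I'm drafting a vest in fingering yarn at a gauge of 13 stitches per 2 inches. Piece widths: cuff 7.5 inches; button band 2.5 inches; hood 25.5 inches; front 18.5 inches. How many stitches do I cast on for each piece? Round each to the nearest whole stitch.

cuff 49; button band 16; hood 166; front 120.

Rate = 13/2 = 6.5 sts per in.
cuff: 7.5 × 6.5 = 48.75 → 49.
button band: 2.5 × 6.5 = 16.25 → 16.
hood: 25.5 × 6.5 = 165.75 → 166.
front: 18.5 × 6.5 = 120.25 → 120.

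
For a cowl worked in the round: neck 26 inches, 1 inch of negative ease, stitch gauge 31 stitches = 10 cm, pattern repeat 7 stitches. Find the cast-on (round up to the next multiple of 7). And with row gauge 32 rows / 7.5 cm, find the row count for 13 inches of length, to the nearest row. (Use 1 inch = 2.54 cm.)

Finished = 26 − 1 = 25 inches.
25 inches × 2.54 = 63.50 cm.
31/10 = 3.1 sts per cm; 63.50 × 3.1 = 196.85 sts.
Next multiple of 7 → 203.
13 inches = 33.02 cm; × 4.267 = 140.89 → 141 rows.

Cast on 203 stitches; work 141 rows.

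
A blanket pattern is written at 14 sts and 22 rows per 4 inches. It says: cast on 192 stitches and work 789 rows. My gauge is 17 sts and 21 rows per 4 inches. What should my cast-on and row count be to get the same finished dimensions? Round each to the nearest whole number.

Cast on 233 stitches; work 753 rows.

Stitches: 192 × 17/14 = 233.14 → 233.
Rows: 789 × 21/22 = 753.14 → 753.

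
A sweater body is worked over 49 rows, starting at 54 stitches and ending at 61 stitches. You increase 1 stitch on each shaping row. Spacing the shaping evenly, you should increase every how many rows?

Increase every 7th row.

Stitches to add: |61 − 54| = 7.
Shaping rows needed: 7 / 1 = 7.
49 rows / 7 = every 7 rows.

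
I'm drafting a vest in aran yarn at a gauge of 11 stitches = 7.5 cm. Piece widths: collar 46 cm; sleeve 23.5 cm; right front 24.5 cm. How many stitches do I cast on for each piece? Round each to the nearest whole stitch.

Rate = 11/7.5 = 1.467 sts per cm.
collar: 46 × 1.467 = 67.47 → 67.
sleeve: 23.5 × 1.467 = 34.47 → 34.
right front: 24.5 × 1.467 = 35.93 → 36.

collar 67; sleeve 34; right front 36.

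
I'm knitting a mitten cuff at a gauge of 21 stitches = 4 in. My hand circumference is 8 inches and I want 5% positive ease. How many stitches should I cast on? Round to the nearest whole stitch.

Finished = 8 × 1.05 = 8.40 in.
21 / 4 = 5.25 sts per inch.
8.40 × 5.25 = 44.10 sts.
→ 44 sts.

CO 44 sts.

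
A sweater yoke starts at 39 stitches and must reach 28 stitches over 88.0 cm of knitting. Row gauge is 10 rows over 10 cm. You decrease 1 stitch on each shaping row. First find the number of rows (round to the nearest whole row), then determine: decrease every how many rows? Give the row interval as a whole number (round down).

Rows = 88.0 × 1 = 88.0 → 88 rows.
Stitches to remove: 11 → 11 shaping rows (at 1 st each).
88 / 11 = 8.00 → every 8 rows.

Decrease every 8th row.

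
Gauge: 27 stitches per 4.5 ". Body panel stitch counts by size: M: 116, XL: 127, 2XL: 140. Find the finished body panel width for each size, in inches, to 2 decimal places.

27/4.5 = 6 sts per in.
M: 116 / 6 = 19.333 → 19.33 in.
XL: 127 / 6 = 21.167 → 21.17 in.
2XL: 140 / 6 = 23.333 → 23.33 in.

M 19.33 inches; XL 21.17 inches; 2XL 23.33 inches.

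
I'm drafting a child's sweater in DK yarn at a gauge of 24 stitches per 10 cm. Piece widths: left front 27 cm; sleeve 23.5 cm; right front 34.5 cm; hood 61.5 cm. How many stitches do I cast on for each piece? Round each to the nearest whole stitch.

Rate = 24/10 = 2.4 sts per cm.
left front: 27 × 2.4 = 64.80 → 65.
sleeve: 23.5 × 2.4 = 56.40 → 56.
right front: 34.5 × 2.4 = 82.80 → 83.
hood: 61.5 × 2.4 = 147.60 → 148.

left front 65; sleeve 56; right front 83; hood 148.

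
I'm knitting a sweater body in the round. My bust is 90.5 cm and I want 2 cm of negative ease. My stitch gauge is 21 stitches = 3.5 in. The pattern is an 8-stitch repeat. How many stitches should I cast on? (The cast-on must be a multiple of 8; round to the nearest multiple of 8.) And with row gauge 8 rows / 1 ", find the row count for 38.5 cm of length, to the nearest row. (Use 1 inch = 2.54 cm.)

Cast on 208 stitches; work 121 rows.

Finished = 90.5 − 2 = 88.5 cm.
88.5 cm × 1/2.54 = 34.84 inches.
21/3.5 = 6 sts per in; 34.84 × 6 = 209.06 sts.
Nearest multiple of 8 → 208.
38.5 cm = 15.16 inches; × 8 = 121.26 → 121 rows.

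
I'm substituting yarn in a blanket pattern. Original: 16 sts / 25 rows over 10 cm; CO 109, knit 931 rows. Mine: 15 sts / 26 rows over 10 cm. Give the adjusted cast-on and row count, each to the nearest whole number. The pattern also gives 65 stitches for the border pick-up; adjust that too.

Cast on 102 stitches; work 968 rows; border pick-up 61 stitches.

Stitches: 109 × 15/16 = 102.19 → 102.
Rows: 931 × 26/25 = 968.24 → 968.
border pick-up: 65 × 15/16 = 60.94 → 61.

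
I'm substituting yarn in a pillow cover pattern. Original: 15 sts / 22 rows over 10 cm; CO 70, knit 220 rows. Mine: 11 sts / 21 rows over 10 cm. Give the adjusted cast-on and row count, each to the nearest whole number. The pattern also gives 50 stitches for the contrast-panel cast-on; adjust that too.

Cast on 51 stitches; work 210 rows; contrast-panel cast-on 37 stitches.

Stitches: 70 × 11/15 = 51.33 → 51.
Rows: 220 × 21/22 = 210.00 → 210.
contrast-panel cast-on: 50 × 11/15 = 36.67 → 37.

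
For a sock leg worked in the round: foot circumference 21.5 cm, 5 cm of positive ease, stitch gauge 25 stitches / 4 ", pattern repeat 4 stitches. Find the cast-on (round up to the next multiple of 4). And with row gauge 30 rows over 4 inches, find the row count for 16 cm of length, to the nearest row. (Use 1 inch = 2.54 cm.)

Cast on 68 stitches; work 47 rows.

Finished = 21.5 + 5 = 26.5 cm.
26.5 cm × 1/2.54 = 10.43 inches.
25/4 = 6.25 sts per in; 10.43 × 6.25 = 65.21 sts.
Next multiple of 4 → 68.
16 cm = 6.30 inches; × 7.5 = 47.24 → 47 rows.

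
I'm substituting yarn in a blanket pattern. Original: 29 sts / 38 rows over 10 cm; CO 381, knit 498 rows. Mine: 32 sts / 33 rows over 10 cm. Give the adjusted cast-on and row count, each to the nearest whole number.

Stitches: 381 × 32/29 = 420.41 → 420.
Rows: 498 × 33/38 = 432.47 → 432.

Cast on 420 stitches; work 432 rows.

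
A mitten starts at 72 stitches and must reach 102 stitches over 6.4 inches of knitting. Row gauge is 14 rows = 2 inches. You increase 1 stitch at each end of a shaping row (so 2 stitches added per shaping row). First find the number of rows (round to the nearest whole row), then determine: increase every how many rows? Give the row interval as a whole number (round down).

Rows = 6.4 × 7 = 44.8 → 45 rows.
Stitches to add: 30 → 15 shaping rows (at 2 st each).
45 / 15 = 3.00 → every 3 rows.

Increase every 3rd row.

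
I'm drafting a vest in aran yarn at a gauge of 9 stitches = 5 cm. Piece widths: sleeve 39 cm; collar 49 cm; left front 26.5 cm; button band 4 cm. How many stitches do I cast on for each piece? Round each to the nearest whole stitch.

sleeve 70; collar 88; left front 48; button band 7.

Rate = 9/5 = 1.8 sts per cm.
sleeve: 39 × 1.8 = 70.20 → 70.
collar: 49 × 1.8 = 88.20 → 88.
left front: 26.5 × 1.8 = 47.70 → 48.
button band: 4 × 1.8 = 7.20 → 7.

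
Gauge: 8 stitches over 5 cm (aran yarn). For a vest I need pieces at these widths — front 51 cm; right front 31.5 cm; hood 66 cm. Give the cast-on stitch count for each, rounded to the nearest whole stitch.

Rate = 8/5 = 1.6 sts per cm.
front: 51 × 1.6 = 81.60 → 82.
right front: 31.5 × 1.6 = 50.40 → 50.
hood: 66 × 1.6 = 105.60 → 106.

front 82; right front 50; hood 106.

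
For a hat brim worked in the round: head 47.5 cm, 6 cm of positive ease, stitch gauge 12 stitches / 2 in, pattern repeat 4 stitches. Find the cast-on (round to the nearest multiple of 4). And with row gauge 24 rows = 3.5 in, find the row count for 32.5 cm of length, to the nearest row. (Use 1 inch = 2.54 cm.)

Finished = 47.5 + 6 = 53.5 cm.
53.5 cm × 1/2.54 = 21.06 inches.
12/2 = 6 sts per in; 21.06 × 6 = 126.38 sts.
Nearest multiple of 4 → 128.
32.5 cm = 12.80 inches; × 6.857 = 87.74 → 88 rows.

Cast on 128 stitches; work 88 rows.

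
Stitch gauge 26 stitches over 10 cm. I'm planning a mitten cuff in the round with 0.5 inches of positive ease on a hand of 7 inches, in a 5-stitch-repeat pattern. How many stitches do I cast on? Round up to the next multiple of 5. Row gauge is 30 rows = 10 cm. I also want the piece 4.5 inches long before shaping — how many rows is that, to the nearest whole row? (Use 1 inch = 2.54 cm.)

Finished = 7 + 0.5 = 7.5 inches.
7.5 inches × 2.54 = 19.05 cm.
26/10 = 2.6 sts per cm; 19.05 × 2.6 = 49.53 sts.
Next multiple of 5 → 50.
4.5 inches = 11.43 cm; × 3 = 34.29 → 34 rows.

Cast on 50 stitches; work 34 rows.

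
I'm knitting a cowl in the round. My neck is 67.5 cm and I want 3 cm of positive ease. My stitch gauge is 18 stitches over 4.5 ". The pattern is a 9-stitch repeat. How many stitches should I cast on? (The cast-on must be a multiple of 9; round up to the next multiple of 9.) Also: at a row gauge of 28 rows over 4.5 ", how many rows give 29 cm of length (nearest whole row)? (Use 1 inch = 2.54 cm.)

Finished = 67.5 + 3 = 70.5 cm.
70.5 cm × 1/2.54 = 27.76 inches.
18/4.5 = 4 sts per in; 27.76 × 4 = 111.02 sts.
Next multiple of 9 → 117.
29 cm = 11.42 inches; × 6.222 = 71.04 → 71 rows.

Cast on 117 stitches; work 71 rows.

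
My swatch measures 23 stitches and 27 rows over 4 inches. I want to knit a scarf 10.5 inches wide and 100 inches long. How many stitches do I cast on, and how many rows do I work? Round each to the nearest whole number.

Cast on 60 stitches and work 675 rows.

Stitch gauge = 23/4 = 5.75 sts/in; 10.5 × 5.75 = 60.38 → 60 sts.
Row gauge = 27/4 = 6.75 rows/in; 100 × 6.75 = 675.00 → 675 rows.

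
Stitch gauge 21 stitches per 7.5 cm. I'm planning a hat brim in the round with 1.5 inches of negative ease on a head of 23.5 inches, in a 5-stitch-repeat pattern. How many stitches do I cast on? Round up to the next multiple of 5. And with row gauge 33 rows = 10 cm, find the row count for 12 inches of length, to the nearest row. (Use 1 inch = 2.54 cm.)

Cast on 160 stitches; work 101 rows.

Finished = 23.5 − 1.5 = 22 inches.
22 inches × 2.54 = 55.88 cm.
21/7.5 = 2.8 sts per cm; 55.88 × 2.8 = 156.46 sts.
Next multiple of 5 → 160.
12 inches = 30.48 cm; × 3.3 = 100.58 → 101 rows.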